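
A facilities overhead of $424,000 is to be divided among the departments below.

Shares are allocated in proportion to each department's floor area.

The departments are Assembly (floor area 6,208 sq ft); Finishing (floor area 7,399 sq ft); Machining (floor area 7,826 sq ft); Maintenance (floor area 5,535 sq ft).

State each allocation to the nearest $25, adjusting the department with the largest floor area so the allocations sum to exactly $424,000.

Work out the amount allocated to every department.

Assembly: $97,600 | Finishing: $116,325 | Machining: $123,050 | Maintenance: $87,025

Total floor area = 6,208 + 7,399 + 7,826 + 5,535 = 26,968.
Raw shares: Assembly 97,604.27; Finishing 116,329.58; Machining 123,043.01; Maintenance 87,023.14.
After rounding ($25): Assembly $97,600; Finishing $116,325; Machining $123,050; Maintenance $87,025. Sum = $424,000.
Rounded total matches; no reconciliation needed.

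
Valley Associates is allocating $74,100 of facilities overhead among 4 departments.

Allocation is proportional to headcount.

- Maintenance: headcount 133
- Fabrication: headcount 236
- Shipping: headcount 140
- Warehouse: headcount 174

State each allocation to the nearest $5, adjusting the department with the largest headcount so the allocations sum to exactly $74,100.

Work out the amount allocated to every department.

Headcount total: 133 + 236 + 140 + 174 = 683.
Raw shares: Maintenance 14,429.43; Fabrication 25,604.10; Shipping 15,188.87; Warehouse 18,877.60.
At nearest $5: Maintenance $14,430; Fabrication $25,605; Shipping $15,190; Warehouse $18,880. Sum = $74,105.
Difference $74,100 − $74,105 = −$5 applied to largest headcount (Fabrication): Fabrication becomes $25,600.

Maintenance: $14,430 | Fabrication: $25,600 | Shipping: $15,190 | Warehouse: $18,880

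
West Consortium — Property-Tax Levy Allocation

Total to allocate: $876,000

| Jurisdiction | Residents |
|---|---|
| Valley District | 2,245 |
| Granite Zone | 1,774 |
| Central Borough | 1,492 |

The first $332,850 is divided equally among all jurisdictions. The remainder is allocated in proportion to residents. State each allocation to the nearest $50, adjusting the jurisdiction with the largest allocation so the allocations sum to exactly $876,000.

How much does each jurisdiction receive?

Valley District: $332,200; Granite Zone: $285,800; Central Borough: $258,000

First tranche $332,850 split equally: $110,950 each.
Remainder $543,150 by residents (total 5,511): Valley District 221,261.43 → $221,250; Granite Zone 174,840.88 → $174,850; Central Borough 147,047.69 → $147,050.
Totals: Valley District $110,950 + $221,250 = $332,200; Granite Zone $110,950 + $174,850 = $285,800; Central Borough $110,950 + $147,050 = $258,000.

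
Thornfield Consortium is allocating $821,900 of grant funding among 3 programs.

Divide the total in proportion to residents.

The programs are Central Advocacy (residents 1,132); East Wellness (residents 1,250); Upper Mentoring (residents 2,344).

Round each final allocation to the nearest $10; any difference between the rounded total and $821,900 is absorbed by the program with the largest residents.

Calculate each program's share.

Combined residents = 4,726.
Raw shares: Central Advocacy 1,132/4,726 × $821,900 = 196,866.44; East Wellness 1,250/4,726 × $821,900 = 217,387.85; Upper Mentoring 2,344/4,726 × $821,900 = 407,645.70.
Rounded to nearest $10: Central Advocacy $196,870; East Wellness $217,390; Upper Mentoring $407,650. Sum = $821,910.
Difference $821,900 − $821,910 = −$10 applied to largest residents (Upper Mentoring): Upper Mentoring becomes $407,640.

Central Advocacy: $196,870 · East Wellness: $217,390 · Upper Mentoring: $407,640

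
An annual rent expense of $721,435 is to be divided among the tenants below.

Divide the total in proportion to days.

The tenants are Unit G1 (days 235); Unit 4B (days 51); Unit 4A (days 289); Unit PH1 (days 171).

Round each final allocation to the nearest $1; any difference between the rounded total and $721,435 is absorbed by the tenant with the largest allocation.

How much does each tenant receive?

Days total: 746.
Pro-rata amounts: Unit G1 235/746 × $721,435 = 227,261.70; Unit 4B 51/746 × $721,435 = 49,320.62; Unit 4A 289/746 × $721,435 = 279,483.53; Unit PH1 171/746 × $721,435 = 165,369.15.
After rounding ($1): Unit G1 $227,262; Unit 4B $49,321; Unit 4A $279,484; Unit PH1 $165,369. Sum = $721,436.
Difference $721,435 − $721,436 = −$1 applied to largest allocation (Unit 4A): Unit 4A becomes $279,483.

Unit G1: $227,262 | Unit 4B: $49,321 | Unit 4A: $279,483 | Unit PH1: $165,369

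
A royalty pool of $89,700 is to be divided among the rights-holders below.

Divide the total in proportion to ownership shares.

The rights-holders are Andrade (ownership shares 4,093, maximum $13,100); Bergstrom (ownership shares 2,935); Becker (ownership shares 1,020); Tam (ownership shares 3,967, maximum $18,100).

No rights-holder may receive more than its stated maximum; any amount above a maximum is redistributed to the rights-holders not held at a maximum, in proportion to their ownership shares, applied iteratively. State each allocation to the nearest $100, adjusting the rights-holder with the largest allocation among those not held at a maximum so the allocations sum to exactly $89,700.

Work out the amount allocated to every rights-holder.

Andrade: $13,100 · Bergstrom: $43,400 · Becker: $15,100 · Tam: $18,100

Sum of ownership shares: 12,015.
Unconstrained shares: Andrade 30,556.98; Bergstrom 21,911.74; Becker 7,614.98; Tam 29,616.30.
Held at cap: Andrade ($13,100), Tam ($18,100); balance $58,500 reallocated over remaining ownership shares 3,955.
Shares after redistribution: Bergstrom 43,412.77 → $43,400; Becker 15,087.23 → $15,100.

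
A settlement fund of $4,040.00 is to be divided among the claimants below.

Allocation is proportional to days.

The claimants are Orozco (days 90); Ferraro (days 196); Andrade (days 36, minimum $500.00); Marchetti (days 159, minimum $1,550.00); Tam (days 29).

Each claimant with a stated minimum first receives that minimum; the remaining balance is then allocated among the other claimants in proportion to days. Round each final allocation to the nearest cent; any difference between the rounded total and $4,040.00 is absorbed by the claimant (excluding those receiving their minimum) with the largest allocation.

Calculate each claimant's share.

Minimums first: Andrade $500.00; Marchetti $1,550.00. Remaining pool $1,990.00.
Remaining pool split over remaining days 315: Orozco 568.5714 → $568.57; Ferraro 1,238.2222 → $1,238.22; Tam 183.2063 → $183.21.

Orozco: $568.57 | Ferraro: $1,238.22 | Andrade: $500.00 | Marchetti: $1,550.00 | Tam: $183.21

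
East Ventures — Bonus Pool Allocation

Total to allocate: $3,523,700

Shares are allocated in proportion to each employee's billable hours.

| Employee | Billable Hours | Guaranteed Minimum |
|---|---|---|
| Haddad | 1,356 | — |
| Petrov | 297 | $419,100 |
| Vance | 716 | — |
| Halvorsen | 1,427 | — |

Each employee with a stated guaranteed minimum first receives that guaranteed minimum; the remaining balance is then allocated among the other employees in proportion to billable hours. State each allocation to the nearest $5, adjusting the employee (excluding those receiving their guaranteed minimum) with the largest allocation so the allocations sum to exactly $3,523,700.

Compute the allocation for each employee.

Haddad: $1,203,155 | Petrov: $419,100 | Vance: $635,295 | Halvorsen: $1,266,150

Guaranteed amounts: Petrov $419,100. Residual $3,104,600.
Residual split over remaining billable hours 3,499: Haddad 1,203,154.50 → $1,203,155; Vance 635,293.97 → $635,295; Halvorsen 1,266,151.53 → $1,266,150.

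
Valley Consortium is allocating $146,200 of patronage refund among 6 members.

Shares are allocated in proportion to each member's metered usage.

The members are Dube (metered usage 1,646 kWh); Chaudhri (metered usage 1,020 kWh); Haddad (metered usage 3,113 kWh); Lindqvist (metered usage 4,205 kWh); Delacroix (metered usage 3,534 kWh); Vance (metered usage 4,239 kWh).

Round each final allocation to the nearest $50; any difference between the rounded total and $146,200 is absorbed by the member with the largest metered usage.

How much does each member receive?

Metered usage total: 1,646 + 1,020 + 3,113 + 4,205 + 3,534 + 4,239 = 17,757.
Raw shares: Dube 13,552.13; Chaudhri 8,398.04; Haddad 25,630.49; Lindqvist 34,621.33; Delacroix 29,096.74; Vance 34,901.27.
After rounding ($50): Dube $13,550; Chaudhri $8,400; Haddad $25,650; Lindqvist $34,600; Delacroix $29,100; Vance $34,900. Sum = $146,200.
Sum already equals the total — no adjustment.

Dube: $13,550 | Chaudhri: $8,400 | Haddad: $25,650 | Lindqvist: $34,600 | Delacroix: $29,100 | Vance: $34,900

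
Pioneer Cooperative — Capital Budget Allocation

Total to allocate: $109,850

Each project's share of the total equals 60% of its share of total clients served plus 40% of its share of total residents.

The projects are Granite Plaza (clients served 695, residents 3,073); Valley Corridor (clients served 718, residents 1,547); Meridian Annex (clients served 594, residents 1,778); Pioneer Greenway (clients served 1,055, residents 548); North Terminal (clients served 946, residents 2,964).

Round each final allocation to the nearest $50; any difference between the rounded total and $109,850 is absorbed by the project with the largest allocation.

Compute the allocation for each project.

Clients served total 4,008; residents total 9,910.
Combined weights (60% clients served + 40% residents): Granite Plaza 0.2281; Valley Corridor 0.1699; Meridian Annex 0.1607; Pioneer Greenway 0.1801; North Terminal 0.2613.
Unrounded shares: Granite Plaza 25,054.40; Valley Corridor 18,666.48; Meridian Annex 17,651.58; Pioneer Greenway 19,778.84; North Terminal 28,698.70.
Rounded to nearest $50: Granite Plaza $25,050; Valley Corridor $18,650; Meridian Annex $17,650; Pioneer Greenway $19,800; North Terminal $28,700. Sum = $109,850.
Sum already equals the total — no adjustment.

Granite Plaza: $25,050; Valley Corridor: $18,650; Meridian Annex: $17,650; Pioneer Greenway: $19,800; North Terminal: $28,700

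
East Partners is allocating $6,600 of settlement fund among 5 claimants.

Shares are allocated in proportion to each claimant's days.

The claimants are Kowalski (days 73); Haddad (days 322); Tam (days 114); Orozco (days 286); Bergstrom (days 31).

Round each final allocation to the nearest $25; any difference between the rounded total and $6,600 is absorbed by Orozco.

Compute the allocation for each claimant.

Kowalski: $575 | Haddad: $2,575 | Tam: $900 | Orozco: $2,300 | Bergstrom: $250

Sum of days: 826.
Unrounded shares: Kowalski 73/826 × $6,600 = 583.29; Haddad 322/826 × $6,600 = 2,572.88; Tam 114/826 × $6,600 = 910.90; Orozco 286/826 × $6,600 = 2,285.23; Bergstrom 31/826 × $6,600 = 247.70.
After rounding ($25): Kowalski $575; Haddad $2,575; Tam $900; Orozco $2,275; Bergstrom $250. Sum = $6,575.
Difference $6,600 − $6,575 = +$25 applied to Orozco: Orozco becomes $2,300.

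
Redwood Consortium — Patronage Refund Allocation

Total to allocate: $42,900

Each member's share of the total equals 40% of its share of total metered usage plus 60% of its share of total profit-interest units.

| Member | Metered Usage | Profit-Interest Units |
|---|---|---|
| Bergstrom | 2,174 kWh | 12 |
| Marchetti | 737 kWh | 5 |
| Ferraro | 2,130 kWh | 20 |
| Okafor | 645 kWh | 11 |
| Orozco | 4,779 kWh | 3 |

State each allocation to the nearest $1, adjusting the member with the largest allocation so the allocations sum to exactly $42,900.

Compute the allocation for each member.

Metered usage total 10,465; profit-interest units total 51.
Composite weights (40% metered usage + 60% profit-interest units): Bergstrom 0.2243; Marchetti 0.0870; Ferraro 0.3167; Okafor 0.1541; Orozco 0.2180.
Unrounded shares: Bergstrom 9,621.29; Marchetti 3,732.03; Ferraro 13,586.79; Okafor 6,609.40; Orozco 9,350.49.
At nearest $1: Bergstrom $9,621; Marchetti $3,732; Ferraro $13,587; Okafor $6,609; Orozco $9,350. Sum = $42,899.
Difference $42,900 − $42,899 = +$1 applied to largest allocation (Ferraro): Ferraro becomes $13,588.

Bergstrom: $9,621 | Marchetti: $3,732 | Ferraro: $13,588 | Okafor: $6,609 | Orozco: $9,350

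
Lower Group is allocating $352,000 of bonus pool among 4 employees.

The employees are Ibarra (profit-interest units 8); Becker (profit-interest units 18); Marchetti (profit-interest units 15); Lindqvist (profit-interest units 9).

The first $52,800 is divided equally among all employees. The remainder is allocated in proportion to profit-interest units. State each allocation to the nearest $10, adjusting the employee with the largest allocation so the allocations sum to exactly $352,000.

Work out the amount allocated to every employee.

Ibarra: $61,070; Becker: $120,910; Marchetti: $102,960; Lindqvist: $67,060

First tranche $52,800 split equally: $13,200 each.
Remainder $299,200 by profit-interest units (total 50): Ibarra 47,872.00 → $47,870; Becker 107,712.00 → $107,710; Marchetti 89,760.00 → $89,760; Lindqvist 53,856.00 → $53,860.
Totals: Ibarra $13,200 + $47,870 = $61,070; Becker $13,200 + $107,710 = $120,910; Marchetti $13,200 + $89,760 = $102,960; Lindqvist $13,200 + $53,860 = $67,060.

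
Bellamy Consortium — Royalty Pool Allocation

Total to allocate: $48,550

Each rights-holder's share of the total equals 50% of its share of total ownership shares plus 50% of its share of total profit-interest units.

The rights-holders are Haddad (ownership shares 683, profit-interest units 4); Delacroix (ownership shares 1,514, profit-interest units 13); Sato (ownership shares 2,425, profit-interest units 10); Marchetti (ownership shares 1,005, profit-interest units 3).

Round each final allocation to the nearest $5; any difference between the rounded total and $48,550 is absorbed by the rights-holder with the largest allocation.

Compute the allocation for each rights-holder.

Ownership shares total 5,627; profit-interest units total 30.
Blended shares (50% ownership shares + 50% profit-interest units): Haddad 0.1274; Delacroix 0.3512; Sato 0.3821; Marchetti 0.1393.
Raw shares: Haddad 6,183.14; Delacroix 17,050.60; Sato 18,553.17; Marchetti 6,763.09.
At nearest $5: Haddad $6,185; Delacroix $17,050; Sato $18,555; Marchetti $6,765. Sum = $48,555.
Difference $48,550 − $48,555 = −$5 applied to largest allocation (Sato): Sato becomes $18,550.

Haddad: $6,185 · Delacroix: $17,050 · Sato: $18,550 · Marchetti: $6,765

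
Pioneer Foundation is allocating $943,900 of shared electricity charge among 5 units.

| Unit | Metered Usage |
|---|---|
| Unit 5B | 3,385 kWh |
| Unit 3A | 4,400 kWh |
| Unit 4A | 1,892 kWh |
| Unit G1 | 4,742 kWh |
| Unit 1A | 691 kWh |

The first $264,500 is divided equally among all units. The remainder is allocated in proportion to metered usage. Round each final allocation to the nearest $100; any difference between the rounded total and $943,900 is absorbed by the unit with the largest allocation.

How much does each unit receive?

Unit 5B: $205,100 | Unit 3A: $250,700 | Unit 4A: $138,000 | Unit G1: $266,100 | Unit 1A: $84,000

$264,500 shared equally gives $52,900 per unit.
Remainder $679,400 by metered usage (total 15,110): Unit 5B 152,201.79 → $152,200; Unit 3A 197,839.84 → $197,800; Unit 4A 85,071.13 → $85,100; Unit G1 213,217.39 → $213,200; Unit 1A 31,069.85 → $31,100.
Totals: Unit 5B $52,900 + $152,200 = $205,100; Unit 3A $52,900 + $197,800 = $250,700; Unit 4A $52,900 + $85,100 = $138,000; Unit G1 $52,900 + $213,200 = $266,100; Unit 1A $52,900 + $31,100 = $84,000.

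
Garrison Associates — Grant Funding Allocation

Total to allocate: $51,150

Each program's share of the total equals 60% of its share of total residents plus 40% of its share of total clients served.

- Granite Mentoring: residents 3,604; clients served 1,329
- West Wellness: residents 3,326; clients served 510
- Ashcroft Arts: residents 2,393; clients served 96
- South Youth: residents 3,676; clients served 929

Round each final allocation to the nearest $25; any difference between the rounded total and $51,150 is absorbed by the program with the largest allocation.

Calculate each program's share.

Granite Mentoring: $18,000 | West Wellness: $11,500 | Ashcroft Arts: $6,325 | South Youth: $15,325

Totals — residents 12,999, clients served 2,864.
Blended shares (60% residents + 40% clients served): Granite Mentoring 0.3520; West Wellness 0.2247; Ashcroft Arts 0.1239; South Youth 0.2994.
Proportional shares: Granite Mentoring 18,003.05; West Wellness 11,495.89; Ashcroft Arts 6,335.57; South Youth 15,315.50.
Rounded to nearest $25: Granite Mentoring $18,000; West Wellness $11,500; Ashcroft Arts $6,325; South Youth $15,325. Sum = $51,150.
Rounded total matches; no reconciliation needed.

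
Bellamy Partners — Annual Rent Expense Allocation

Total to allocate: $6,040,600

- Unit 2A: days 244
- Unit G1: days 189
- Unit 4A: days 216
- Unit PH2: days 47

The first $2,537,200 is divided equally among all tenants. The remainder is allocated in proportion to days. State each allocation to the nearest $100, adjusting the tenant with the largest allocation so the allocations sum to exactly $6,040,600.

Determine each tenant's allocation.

Unit 2A: $1,862,400; Unit G1: $1,585,700; Unit 4A: $1,721,600; Unit PH2: $870,900

$2,537,200 shared equally gives $634,300 per tenant.
Remainder $3,503,400 by days (total 696): Unit 2A 1,228,203.45 → $1,228,200; Unit G1 951,354.31 → $951,400; Unit 4A 1,087,262.07 → $1,087,300; Unit PH2 236,580.17 → $236,600.
Rounding difference −$100 on remainder applied to Unit 2A.
Totals: Unit 2A $634,300 + $1,228,100 = $1,862,400; Unit G1 $634,300 + $951,400 = $1,585,700; Unit 4A $634,300 + $1,087,300 = $1,721,600; Unit PH2 $634,300 + $236,600 = $870,900.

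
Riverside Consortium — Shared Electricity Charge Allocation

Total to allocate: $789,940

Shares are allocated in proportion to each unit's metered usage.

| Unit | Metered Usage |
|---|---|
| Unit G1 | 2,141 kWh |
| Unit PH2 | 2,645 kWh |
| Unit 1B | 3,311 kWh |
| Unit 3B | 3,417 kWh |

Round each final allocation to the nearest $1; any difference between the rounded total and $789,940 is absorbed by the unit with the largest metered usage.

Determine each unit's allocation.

Total metered usage = 2,141 + 2,645 + 3,311 + 3,417 = 11,514.
Pro-rata amounts: Unit G1 146,887.40; Unit PH2 181,465.29; Unit 1B 227,157.49; Unit 3B 234,429.82.
At nearest $1: Unit G1 $146,887; Unit PH2 $181,465; Unit 1B $227,157; Unit 3B $234,430. Sum = $789,939.
Difference $789,940 − $789,939 = +$1 applied to largest metered usage (Unit 3B): Unit 3B becomes $234,431.

Unit G1: $146,887 · Unit PH2: $181,465 · Unit 1B: $227,157 · Unit 3B: $234,431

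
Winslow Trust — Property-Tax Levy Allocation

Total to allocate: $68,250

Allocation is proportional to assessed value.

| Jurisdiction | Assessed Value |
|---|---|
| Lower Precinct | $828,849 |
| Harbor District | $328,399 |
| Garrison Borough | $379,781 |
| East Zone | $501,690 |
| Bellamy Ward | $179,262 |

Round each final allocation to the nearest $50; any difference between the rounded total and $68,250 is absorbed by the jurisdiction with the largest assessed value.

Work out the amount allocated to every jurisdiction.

Combined assessed value = 828,849 + 328,399 + 379,781 + 501,690 + 179,262 = 2,217,981.
Proportional shares: Lower Precinct 25,504.70; Harbor District 10,105.24; Garrison Borough 11,686.33; East Zone 15,437.62; Bellamy Ward 5,516.11.
At nearest $50: Lower Precinct $25,500; Harbor District $10,100; Garrison Borough $11,700; East Zone $15,450; Bellamy Ward $5,500. Sum = $68,250.
No rounding difference to absorb.

Lower Precinct: $25,500; Harbor District: $10,100; Garrison Borough: $11,700; East Zone: $15,450; Bellamy Ward: $5,500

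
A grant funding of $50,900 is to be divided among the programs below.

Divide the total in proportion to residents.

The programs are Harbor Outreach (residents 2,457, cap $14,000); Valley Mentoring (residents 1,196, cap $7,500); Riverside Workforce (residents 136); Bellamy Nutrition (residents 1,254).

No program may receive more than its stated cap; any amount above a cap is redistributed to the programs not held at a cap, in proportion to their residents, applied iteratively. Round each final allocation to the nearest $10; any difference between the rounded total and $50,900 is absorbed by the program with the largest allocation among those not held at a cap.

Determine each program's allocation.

Harbor Outreach: $14,000; Valley Mentoring: $7,500; Riverside Workforce: $2,880; Bellamy Nutrition: $26,520

Residents total: 5,043.
Proportional shares (ignoring caps): Harbor Outreach 24,798.99; Valley Mentoring 12,071.47; Riverside Workforce 1,372.67; Bellamy Nutrition 12,656.87.
Held at cap: Harbor Outreach ($14,000), Valley Mentoring ($7,500); remaining pool $29,400 reallocated over remaining residents 1,390.
Shares after redistribution: Riverside Workforce 2,876.55 → $2,880; Bellamy Nutrition 26,523.45 → $26,520.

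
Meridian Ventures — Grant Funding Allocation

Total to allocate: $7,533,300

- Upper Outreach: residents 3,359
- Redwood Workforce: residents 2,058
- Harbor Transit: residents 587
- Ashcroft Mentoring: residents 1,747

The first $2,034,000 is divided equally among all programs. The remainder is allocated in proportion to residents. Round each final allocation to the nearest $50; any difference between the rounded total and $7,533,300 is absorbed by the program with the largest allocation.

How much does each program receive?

Upper Outreach: $2,891,700 | Redwood Workforce: $1,968,650 | Harbor Transit: $924,950 | Ashcroft Mentoring: $1,748,000

$2,034,000 shared equally gives $508,500 per program.
Remainder $5,499,300 by residents (total 7,751): Upper Outreach 2,383,195.55 → $2,383,200; Redwood Workforce 1,460,141.84 → $1,460,150; Harbor Transit 416,473.89 → $416,450; Ashcroft Mentoring 1,239,488.72 → $1,239,500.
Totals: Upper Outreach $508,500 + $2,383,200 = $2,891,700; Redwood Workforce $508,500 + $1,460,150 = $1,968,650; Harbor Transit $508,500 + $416,450 = $924,950; Ashcroft Mentoring $508,500 + $1,239,500 = $1,748,000.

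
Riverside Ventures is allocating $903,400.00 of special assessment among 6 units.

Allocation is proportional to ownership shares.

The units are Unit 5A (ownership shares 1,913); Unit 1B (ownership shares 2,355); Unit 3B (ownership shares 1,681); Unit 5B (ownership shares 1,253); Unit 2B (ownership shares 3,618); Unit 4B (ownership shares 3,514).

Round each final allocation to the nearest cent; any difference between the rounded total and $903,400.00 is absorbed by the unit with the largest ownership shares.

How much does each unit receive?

Unit 5A: $120,566.78 | Unit 1B: $148,423.82 | Unit 3B: $105,944.98 | Unit 5B: $78,970.29 | Unit 2B: $228,024.37 | Unit 4B: $221,469.76

Combined ownership shares = 1,913 + 2,355 + 1,681 + 1,253 + 3,618 + 3,514 = 14,334.
Proportional shares: Unit 5A 120,566.7783; Unit 1B 148,423.8175; Unit 3B 105,944.9840; Unit 5B 78,970.2944; Unit 2B 228,024.3617; Unit 4B 221,469.7642.
Rounded to nearest cent: Unit 5A $120,566.78; Unit 1B $148,423.82; Unit 3B $105,944.98; Unit 5B $78,970.29; Unit 2B $228,024.36; Unit 4B $221,469.76. Sum = $903,399.99.
Difference $903,400.00 − $903,399.99 = +$0.01 applied to largest ownership shares (Unit 2B): Unit 2B becomes $228,024.37.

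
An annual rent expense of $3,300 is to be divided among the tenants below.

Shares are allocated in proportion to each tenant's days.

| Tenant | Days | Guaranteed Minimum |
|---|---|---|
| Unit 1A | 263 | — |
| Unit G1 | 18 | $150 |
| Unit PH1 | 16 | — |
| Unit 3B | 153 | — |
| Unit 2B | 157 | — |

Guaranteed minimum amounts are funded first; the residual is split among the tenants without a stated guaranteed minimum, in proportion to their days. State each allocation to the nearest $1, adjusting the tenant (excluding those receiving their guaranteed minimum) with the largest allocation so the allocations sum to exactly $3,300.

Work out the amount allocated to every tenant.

Unit 1A: $1,406 | Unit G1: $150 | Unit PH1: $86 | Unit 3B: $818 | Unit 2B: $840

Fund the minimums — Unit G1 $150. Remaining pool $3,150.
Remaining pool split over remaining days 589: Unit 1A 1,406.54 → $1,407; Unit PH1 85.57 → $86; Unit 3B 818.25 → $818; Unit 2B 839.64 → $840.
Rounding difference −$1 applied to Unit 1A → $1,406.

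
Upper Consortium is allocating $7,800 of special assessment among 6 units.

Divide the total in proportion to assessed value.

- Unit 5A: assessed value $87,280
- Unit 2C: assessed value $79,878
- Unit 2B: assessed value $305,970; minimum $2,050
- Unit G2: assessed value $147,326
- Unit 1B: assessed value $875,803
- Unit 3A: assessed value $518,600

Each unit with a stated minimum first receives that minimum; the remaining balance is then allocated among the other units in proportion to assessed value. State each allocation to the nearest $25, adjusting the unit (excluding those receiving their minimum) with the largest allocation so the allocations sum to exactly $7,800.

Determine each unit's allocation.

Unit 5A: $300 · Unit 2C: $275 · Unit 2B: $2,050 · Unit G2: $500 · Unit 1B: $2,925 · Unit 3A: $1,750

Minimums first: Unit 2B $2,050. Remaining pool $5,750.
Remaining pool split over remaining assessed value 1,708,887: Unit 5A 293.68 → $300; Unit 2C 268.77 → $275; Unit G2 495.72 → $500; Unit 1B 2,946.87 → $2,950; Unit 3A 1,744.97 → $1,750.
Rounding difference −$25 applied to Unit 1B → $2,925.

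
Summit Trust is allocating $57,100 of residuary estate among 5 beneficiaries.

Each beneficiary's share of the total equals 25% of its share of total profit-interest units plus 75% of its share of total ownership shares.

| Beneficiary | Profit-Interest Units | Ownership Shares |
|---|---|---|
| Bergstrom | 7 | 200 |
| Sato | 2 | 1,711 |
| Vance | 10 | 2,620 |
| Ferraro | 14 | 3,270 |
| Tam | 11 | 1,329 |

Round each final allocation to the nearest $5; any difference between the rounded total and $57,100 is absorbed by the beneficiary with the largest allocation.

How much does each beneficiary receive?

Bergstrom: $3,210; Sato: $8,675; Vance: $15,535; Ferraro: $19,875; Tam: $9,805

Totals — profit-interest units 44, ownership shares 9,130.
Combined weights (25% profit-interest units + 75% ownership shares): Bergstrom 0.0562; Sato 0.1519; Vance 0.2720; Ferraro 0.3482; Tam 0.1717.
Raw shares: Bergstrom 3,209.14; Sato 8,674.45; Vance 15,533.64; Ferraro 19,880.24; Tam 9,802.53.
After rounding ($5): Bergstrom $3,210; Sato $8,675; Vance $15,535; Ferraro $19,880; Tam $9,805. Sum = $57,105.
Difference $57,100 − $57,105 = −$5 applied to largest allocation (Ferraro): Ferraro becomes $19,875.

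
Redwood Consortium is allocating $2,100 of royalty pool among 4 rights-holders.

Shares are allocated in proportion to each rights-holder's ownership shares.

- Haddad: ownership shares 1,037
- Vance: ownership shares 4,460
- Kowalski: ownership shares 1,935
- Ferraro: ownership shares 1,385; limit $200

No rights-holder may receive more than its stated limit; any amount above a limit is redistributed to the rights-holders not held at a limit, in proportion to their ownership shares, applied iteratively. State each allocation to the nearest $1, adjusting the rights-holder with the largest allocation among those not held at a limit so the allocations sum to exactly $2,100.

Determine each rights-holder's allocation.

Haddad: $265 · Vance: $1,140 · Kowalski: $495 · Ferraro: $200

Total ownership shares = 8,817.
Unconstrained shares: Haddad 246.99; Vance 1,062.27; Kowalski 460.87; Ferraro 329.87.
Capped: Ferraro ($200); remaining pool $1,900 reallocated over remaining ownership shares 7,432.
Redistributed shares: Haddad 265.11 → $265; Vance 1,140.20 → $1,140; Kowalski 494.69 → $495.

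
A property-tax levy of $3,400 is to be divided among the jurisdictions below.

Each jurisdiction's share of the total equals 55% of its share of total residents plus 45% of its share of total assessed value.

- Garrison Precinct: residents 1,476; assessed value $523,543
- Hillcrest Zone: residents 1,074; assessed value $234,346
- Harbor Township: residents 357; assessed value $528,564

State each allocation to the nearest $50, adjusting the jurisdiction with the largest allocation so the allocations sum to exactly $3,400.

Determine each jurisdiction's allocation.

Residents total 2,907; assessed value total 1,286,453.
Composite weights (55% residents + 45% assessed value): Garrison Precinct 0.4624; Hillcrest Zone 0.2852; Harbor Township 0.2524.
Proportional shares: Garrison Precinct 1,572.13; Hillcrest Zone 969.59; Harbor Township 858.28.
Rounded to nearest $50: Garrison Precinct $1,550; Hillcrest Zone $950; Harbor Township $850. Sum = $3,350.
Difference $3,400 − $3,350 = +$50 applied to largest allocation (Garrison Precinct): Garrison Precinct becomes $1,600.

Garrison Precinct: $1,600; Hillcrest Zone: $950; Harbor Township: $850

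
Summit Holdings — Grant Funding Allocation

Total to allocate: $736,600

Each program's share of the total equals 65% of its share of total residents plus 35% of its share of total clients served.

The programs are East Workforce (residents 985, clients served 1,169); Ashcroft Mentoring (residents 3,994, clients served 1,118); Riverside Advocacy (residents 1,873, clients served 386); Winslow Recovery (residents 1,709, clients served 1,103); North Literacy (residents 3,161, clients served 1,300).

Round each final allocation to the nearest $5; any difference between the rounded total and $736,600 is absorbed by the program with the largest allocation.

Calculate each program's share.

East Workforce: $99,605 · Ashcroft Mentoring: $219,920 · Riverside Advocacy: $96,110 · Winslow Recovery: $125,825 · North Literacy: $195,140

Residents total 11,722; clients served total 5,076.
Composite weights (65% residents + 35% clients served): East Workforce 0.1352; Ashcroft Mentoring 0.2986; Riverside Advocacy 0.1305; Winslow Recovery 0.1708; North Literacy 0.2649.
Unrounded shares: East Workforce 99,606.24; Ashcroft Mentoring 219,919.81; Riverside Advocacy 96,108.41; Winslow Recovery 125,826.18; North Literacy 195,139.36.
At nearest $5: East Workforce $99,605; Ashcroft Mentoring $219,920; Riverside Advocacy $96,110; Winslow Recovery $125,825; North Literacy $195,140. Sum = $736,600.
No rounding difference to absorb.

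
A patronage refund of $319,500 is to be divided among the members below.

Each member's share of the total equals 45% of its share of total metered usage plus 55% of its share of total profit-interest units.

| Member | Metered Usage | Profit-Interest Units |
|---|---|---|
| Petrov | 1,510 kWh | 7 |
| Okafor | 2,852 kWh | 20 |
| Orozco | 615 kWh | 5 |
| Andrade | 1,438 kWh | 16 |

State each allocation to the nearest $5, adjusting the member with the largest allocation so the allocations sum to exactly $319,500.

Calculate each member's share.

Metered usage total 6,415; profit-interest units total 48.
Blended shares (45% metered usage + 55% profit-interest units): Petrov 0.1861; Okafor 0.4292; Orozco 0.1004; Andrade 0.2842.
Proportional shares: Petrov 59,469.16; Okafor 137,138.67; Orozco 32,088.26; Andrade 90,803.91.
After rounding ($5): Petrov $59,470; Okafor $137,140; Orozco $32,090; Andrade $90,805. Sum = $319,505.
Difference $319,500 − $319,505 = −$5 applied to largest allocation (Okafor): Okafor becomes $137,135.

Petrov: $59,470 | Okafor: $137,135 | Orozco: $32,090 | Andrade: $90,805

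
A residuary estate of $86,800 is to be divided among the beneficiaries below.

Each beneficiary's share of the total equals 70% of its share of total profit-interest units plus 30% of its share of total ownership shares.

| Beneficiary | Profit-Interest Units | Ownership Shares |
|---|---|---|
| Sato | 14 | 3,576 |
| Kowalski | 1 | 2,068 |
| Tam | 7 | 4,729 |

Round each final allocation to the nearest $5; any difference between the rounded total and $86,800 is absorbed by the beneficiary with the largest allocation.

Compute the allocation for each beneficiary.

Sato: $47,640 · Kowalski: $7,955 · Tam: $31,205

Totals — profit-interest units 22, ownership shares 10,373.
Combined weights (70% profit-interest units + 30% ownership shares): Sato 0.5489; Kowalski 0.0916; Tam 0.3595.
Pro-rata amounts: Sato 47,642.51; Kowalski 7,953.25; Tam 31,204.24.
Rounded to nearest $5: Sato $47,645; Kowalski $7,955; Tam $31,205. Sum = $86,805.
Difference $86,800 − $86,805 = −$5 applied to largest allocation (Sato): Sato becomes $47,640.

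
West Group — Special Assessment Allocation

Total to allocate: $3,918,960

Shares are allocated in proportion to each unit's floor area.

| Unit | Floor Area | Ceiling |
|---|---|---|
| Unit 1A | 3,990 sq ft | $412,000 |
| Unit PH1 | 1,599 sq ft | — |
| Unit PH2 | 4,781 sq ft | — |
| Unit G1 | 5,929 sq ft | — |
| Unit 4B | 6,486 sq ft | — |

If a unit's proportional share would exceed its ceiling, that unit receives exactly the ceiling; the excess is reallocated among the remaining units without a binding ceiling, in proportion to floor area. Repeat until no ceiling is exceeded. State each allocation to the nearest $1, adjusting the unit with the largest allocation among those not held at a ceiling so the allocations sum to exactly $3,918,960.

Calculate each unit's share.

Unit 1A: $412,000; Unit PH1: $298,357; Unit PH2: $892,087; Unit G1: $1,106,292; Unit 4B: $1,210,224

Total floor area = 22,785.
Proportional shares (ignoring caps): Unit 1A 686,269.49; Unit PH1 275,023.79; Unit PH2 822,319.41; Unit G1 1,019,772.39; Unit 4B 1,115,574.92.
Held at cap: Unit 1A ($412,000); residual $3,506,960 reallocated over remaining floor area 18,795.
Shares after redistribution: Unit PH1 298,357.49 → $298,357; Unit PH2 892,087.03 → $892,087; Unit G1 1,106,292.41 → $1,106,292; Unit 4B 1,210,223.07 → $1,210,223.
Rounding difference +$1 applied to Unit 4B → $1,210,224.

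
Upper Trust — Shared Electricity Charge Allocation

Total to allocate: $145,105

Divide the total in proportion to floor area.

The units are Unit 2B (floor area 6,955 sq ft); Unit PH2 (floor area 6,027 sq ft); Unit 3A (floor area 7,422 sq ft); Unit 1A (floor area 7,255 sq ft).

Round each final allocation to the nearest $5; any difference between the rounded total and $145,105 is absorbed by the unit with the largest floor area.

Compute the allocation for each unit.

Combined floor area = 27,659.
Proportional shares: Unit 2B 6,955/27,659 × $145,105 = 36,487.41; Unit PH2 6,027/27,659 × $145,105 = 31,618.92; Unit 3A 7,422/27,659 × $145,105 = 38,937.39; Unit 1A 7,255/27,659 × $145,105 = 38,061.27.
At nearest $5: Unit 2B $36,485; Unit PH2 $31,620; Unit 3A $38,935; Unit 1A $38,060. Sum = $145,100.
Difference $145,105 − $145,100 = +$5 applied to largest floor area (Unit 3A): Unit 3A becomes $38,940.

Unit 2B: $36,485 | Unit PH2: $31,620 | Unit 3A: $38,940 | Unit 1A: $38,060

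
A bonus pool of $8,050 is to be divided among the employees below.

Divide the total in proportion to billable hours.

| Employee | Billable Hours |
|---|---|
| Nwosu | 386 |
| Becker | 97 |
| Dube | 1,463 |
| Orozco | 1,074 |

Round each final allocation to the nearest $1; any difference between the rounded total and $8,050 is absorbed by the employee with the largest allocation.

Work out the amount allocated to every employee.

Combined billable hours = 3,020.
Proportional shares: Nwosu 386/3,020 × $8,050 = 1,028.91; Becker 97/3,020 × $8,050 = 258.56; Dube 1,463/3,020 × $8,050 = 3,899.72; Orozco 1,074/3,020 × $8,050 = 2,862.81.
At nearest $1: Nwosu $1,029; Becker $259; Dube $3,900; Orozco $2,863. Sum = $8,051.
Difference $8,050 − $8,051 = −$1 applied to largest allocation (Dube): Dube becomes $3,899.

Nwosu: $1,029 | Becker: $259 | Dube: $3,899 | Orozco: $2,863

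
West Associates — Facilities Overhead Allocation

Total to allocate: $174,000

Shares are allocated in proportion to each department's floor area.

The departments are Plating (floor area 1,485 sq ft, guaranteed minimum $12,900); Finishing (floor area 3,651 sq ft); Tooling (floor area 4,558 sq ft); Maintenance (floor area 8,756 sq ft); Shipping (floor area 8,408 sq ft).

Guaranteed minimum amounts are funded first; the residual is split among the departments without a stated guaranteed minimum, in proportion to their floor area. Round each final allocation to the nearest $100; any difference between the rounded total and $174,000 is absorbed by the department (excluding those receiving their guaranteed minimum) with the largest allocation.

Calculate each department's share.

Plating: $12,900 · Finishing: $23,200 · Tooling: $28,900 · Maintenance: $55,600 · Shipping: $53,400

Minimums first: Plating $12,900. Residual $161,100.
Residual split over remaining floor area 25,373: Finishing 23,181.18 → $23,200; Tooling 28,939.97 → $28,900; Maintenance 55,594.20 → $55,600; Shipping 53,384.65 → $53,400.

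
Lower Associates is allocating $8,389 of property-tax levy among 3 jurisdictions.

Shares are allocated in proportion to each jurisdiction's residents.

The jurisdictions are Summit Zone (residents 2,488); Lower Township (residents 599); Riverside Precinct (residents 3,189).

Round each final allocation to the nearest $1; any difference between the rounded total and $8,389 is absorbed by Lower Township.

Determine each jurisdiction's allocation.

Combined residents = 6,276.
Pro-rata amounts: Summit Zone 2,488/6,276 × $8,389 = 3,325.66; Lower Township 599/6,276 × $8,389 = 800.67; Riverside Precinct 3,189/6,276 × $8,389 = 4,262.67.
After rounding ($1): Summit Zone $3,326; Lower Township $801; Riverside Precinct $4,263. Sum = $8,390.
Difference $8,389 − $8,390 = −$1 applied to Lower Township: Lower Township becomes $800.

Summit Zone: $3,326 | Lower Township: $800 | Riverside Precinct: $4,263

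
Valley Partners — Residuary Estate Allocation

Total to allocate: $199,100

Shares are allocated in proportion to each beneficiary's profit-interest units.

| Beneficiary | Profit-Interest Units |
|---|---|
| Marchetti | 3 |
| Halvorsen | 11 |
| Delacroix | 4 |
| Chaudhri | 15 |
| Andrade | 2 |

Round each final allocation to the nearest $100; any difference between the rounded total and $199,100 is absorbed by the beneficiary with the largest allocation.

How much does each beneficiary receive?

Profit-interest units total: 35.
Pro-rata amounts: Marchetti 3/35 × $199,100 = 17,065.71; Halvorsen 11/35 × $199,100 = 62,574.29; Delacroix 4/35 × $199,100 = 22,754.29; Chaudhri 15/35 × $199,100 = 85,328.57; Andrade 2/35 × $199,100 = 11,377.14.
At nearest $100: Marchetti $17,100; Halvorsen $62,600; Delacroix $22,800; Chaudhri $85,300; Andrade $11,400. Sum = $199,200.
Difference $199,100 − $199,200 = −$100 applied to largest allocation (Chaudhri): Chaudhri becomes $85,200.

Marchetti: $17,100; Halvorsen: $62,600; Delacroix: $22,800; Chaudhri: $85,200; Andrade: $11,400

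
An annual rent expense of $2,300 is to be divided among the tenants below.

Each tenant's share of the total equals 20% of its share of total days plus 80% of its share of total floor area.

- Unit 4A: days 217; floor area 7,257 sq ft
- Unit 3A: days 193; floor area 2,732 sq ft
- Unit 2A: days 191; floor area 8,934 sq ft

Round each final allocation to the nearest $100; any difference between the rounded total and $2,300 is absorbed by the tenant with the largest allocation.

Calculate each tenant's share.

Unit 4A: $900 · Unit 3A: $400 · Unit 2A: $1,000

Totals — days 601, floor area 18,923.
Combined weights (20% days + 80% floor area): Unit 4A 0.3790; Unit 3A 0.1797; Unit 2A 0.4413.
Pro-rata amounts: Unit 4A 871.73; Unit 3A 413.37; Unit 2A 1,014.90.
Rounded to nearest $100: Unit 4A $900; Unit 3A $400; Unit 2A $1,000. Sum = $2,300.
Rounded total matches; no reconciliation needed.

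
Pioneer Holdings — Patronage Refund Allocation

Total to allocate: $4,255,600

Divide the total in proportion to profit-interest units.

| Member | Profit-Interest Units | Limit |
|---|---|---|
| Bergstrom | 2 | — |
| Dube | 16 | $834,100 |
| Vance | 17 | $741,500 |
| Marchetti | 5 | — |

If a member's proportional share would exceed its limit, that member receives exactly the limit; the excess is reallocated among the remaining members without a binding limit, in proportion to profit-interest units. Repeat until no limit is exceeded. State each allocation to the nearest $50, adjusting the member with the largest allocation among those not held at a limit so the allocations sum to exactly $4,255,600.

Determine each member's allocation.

Bergstrom: $765,700; Dube: $834,100; Vance: $741,500; Marchetti: $1,914,300

Sum of profit-interest units: 40.
Unconstrained shares: Bergstrom 212,780.00; Dube 1,702,240.00; Vance 1,808,630.00; Marchetti 531,950.00.
Held at cap: Dube ($834,100), Vance ($741,500); remaining pool $2,680,000 reallocated over remaining profit-interest units 7.
Remaining shares: Bergstrom 765,714.29 → $765,700; Marchetti 1,914,285.71 → $1,914,300.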